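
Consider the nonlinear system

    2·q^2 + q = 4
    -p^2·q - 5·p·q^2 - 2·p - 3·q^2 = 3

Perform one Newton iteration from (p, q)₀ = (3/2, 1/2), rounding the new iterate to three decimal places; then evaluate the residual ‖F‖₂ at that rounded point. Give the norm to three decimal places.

17.537

At (3/2, 1/2): F = (-3.000, -9.750).
Jacobian J = [[0, 4·q + 1], [-2·p·q - 5·q^2 - 2, -p^2 - 10·p·q - 6·q]].
At the point, J = [[0.000, 3.000], [-4.750, -12.750]] (det J = 14.250).
Solving J·Δ = −F gives Δ = (-4.737, 1.000).
Then the next iterate is (p, q)₁ = (-3.237, 1.500).
Re-evaluating at (-3.237, 1.500): F = (2.000, 17.42300), so ‖F‖₂ = 17.537.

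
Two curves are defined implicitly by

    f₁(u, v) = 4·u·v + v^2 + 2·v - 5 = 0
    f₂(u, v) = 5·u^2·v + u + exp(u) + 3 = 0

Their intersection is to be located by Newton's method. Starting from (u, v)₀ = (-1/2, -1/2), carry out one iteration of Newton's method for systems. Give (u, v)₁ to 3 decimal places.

(1.651, -9.552)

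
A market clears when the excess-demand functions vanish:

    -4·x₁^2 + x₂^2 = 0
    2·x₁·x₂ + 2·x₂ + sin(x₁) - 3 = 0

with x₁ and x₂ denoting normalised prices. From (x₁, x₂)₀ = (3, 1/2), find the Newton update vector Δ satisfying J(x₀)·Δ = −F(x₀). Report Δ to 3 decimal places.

(-1.495, -0.141)

At (3, 1/2): F = (-35.750, 1.14112).
Jacobian J = [[-8·x₁, 2·x₂], [2·x₂ + cos(x₁), 2·x₁ + 2]].
At the point, J = [[-24.000, 1.000], [0.01001, 8.000]] (det J = -192.01001).
Solving J·Δ = −F gives Δ = (-1.495, -0.141).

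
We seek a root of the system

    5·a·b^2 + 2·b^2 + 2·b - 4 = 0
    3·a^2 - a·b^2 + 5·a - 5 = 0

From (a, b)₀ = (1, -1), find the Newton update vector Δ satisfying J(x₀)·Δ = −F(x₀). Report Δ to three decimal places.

(-0.200, 0.000)

At (1, -1): F = (1.000, 2.000).
Jacobian J = [[5·b^2, 10·a·b + 4·b + 2], [6·a - b^2 + 5, -2·a·b]].
At the point, J = [[5.000, -12.000], [10.000, 2.000]] (det J = 130.000).
Solving J·Δ = −F gives Δ = (-0.200, 0.000).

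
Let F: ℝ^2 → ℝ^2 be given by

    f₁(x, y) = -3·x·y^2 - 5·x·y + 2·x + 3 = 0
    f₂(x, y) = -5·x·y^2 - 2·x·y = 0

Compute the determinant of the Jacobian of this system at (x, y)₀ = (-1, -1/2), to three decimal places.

-10.750

J = [[-3·y^2 - 5·y + 2, -6·x·y - 5·x], [-5·y^2 - 2·y, -10·x·y - 2·x]].
At the point, J = [[3.750, 2.000], [-0.250, -3.000]].
det J = -10.750.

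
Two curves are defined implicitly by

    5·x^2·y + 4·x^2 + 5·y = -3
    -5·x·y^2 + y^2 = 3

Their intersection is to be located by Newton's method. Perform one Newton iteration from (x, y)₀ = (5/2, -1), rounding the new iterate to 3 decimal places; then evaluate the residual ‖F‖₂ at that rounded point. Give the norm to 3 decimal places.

37.876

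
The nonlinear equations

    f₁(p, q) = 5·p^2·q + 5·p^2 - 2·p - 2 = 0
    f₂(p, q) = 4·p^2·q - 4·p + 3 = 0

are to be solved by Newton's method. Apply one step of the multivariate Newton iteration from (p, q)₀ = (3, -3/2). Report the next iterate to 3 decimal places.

At (3, -3/2): F = (-30.500, -63.000).
Jacobian J = [[10·p·q + 10·p - 2, 5·p^2], [8·p·q - 4, 4·p^2]].
At the point, J = [[-17.000, 45.000], [-40.000, 36.000]] (det J = 1188.000).
Solving J·Δ = −F gives Δ = (-1.462, 0.125).
Then the next iterate is (p, q)₁ = (1.538, -1.375).

(1.538, -1.375)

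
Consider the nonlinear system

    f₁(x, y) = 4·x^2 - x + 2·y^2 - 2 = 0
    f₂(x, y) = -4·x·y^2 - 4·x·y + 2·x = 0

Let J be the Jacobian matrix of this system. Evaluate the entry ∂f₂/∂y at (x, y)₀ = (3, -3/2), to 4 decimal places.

∂f₂/∂y = -8·x·y - 4·x.
At (3, -3/2) this is 24.0000.

24.0000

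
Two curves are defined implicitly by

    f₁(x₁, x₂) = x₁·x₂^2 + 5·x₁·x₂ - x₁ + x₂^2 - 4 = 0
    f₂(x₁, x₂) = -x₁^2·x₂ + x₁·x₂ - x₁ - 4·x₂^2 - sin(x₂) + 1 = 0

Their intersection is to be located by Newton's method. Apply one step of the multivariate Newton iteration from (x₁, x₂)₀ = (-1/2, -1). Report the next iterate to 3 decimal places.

At (-1/2, -1): F = (-0.500, -0.90853).
Jacobian J = [[x₂^2 + 5·x₂ - 1, 2·x₁·x₂ + 5·x₁ + 2·x₂], [-2·x₁·x₂ + x₂ - 1, -x₁^2 + x₁ - 8·x₂ - cos(x₂)]].
At the point, J = [[-5.000, -3.500], [-3.000, 6.70970]] (det J = -44.04849).
Solving J·Δ = −F gives Δ = (-0.148, 0.069).
Then the next iterate is (x₁, x₂)₁ = (-0.648, -0.931).

(-0.648, -0.931)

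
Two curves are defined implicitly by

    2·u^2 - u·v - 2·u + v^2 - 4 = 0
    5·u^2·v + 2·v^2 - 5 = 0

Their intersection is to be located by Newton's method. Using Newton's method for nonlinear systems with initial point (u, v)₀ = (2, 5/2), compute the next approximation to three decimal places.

At (2, 5/2): F = (1.250, 57.500).
Jacobian J = [[4·u - v - 2, -u + 2·v], [10·u·v, 5·u^2 + 4·v]].
At the point, J = [[3.500, 3.000], [50.000, 30.000]] (det J = -45.000).
Solving J·Δ = −F gives Δ = (-3.000, 3.083).
Then the next iterate is (u, v)₁ = (-1.000, 5.583).

(-1.000, 5.583)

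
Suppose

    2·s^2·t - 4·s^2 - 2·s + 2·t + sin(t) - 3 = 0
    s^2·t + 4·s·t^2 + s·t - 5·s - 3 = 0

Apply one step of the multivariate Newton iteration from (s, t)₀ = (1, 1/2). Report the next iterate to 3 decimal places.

(0.725, 1.385)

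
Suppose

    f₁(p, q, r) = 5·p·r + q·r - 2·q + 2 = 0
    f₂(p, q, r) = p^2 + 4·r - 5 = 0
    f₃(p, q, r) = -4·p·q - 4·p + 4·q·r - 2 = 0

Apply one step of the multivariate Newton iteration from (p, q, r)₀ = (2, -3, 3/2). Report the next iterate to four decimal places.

(3.5556, 18.0556, -1.3056)

At (2, -3, 3/2): F = (18.5000, 5.0000, -4.0000).
Jacobian J = [[5·r, r - 2, 5·p + q], [2·p, 0, 4], [-4·q - 4, -4·p + 4·r, 4·q]].
At the point, J = [[7.5000, -0.5000, 7.0000], [4.0000, 0.0000, 4.0000], [8.0000, -2.0000, -12.0000]] (det J = -36.0000).
Solving J·Δ = −F gives Δ = (1.5556, 21.0556, -2.8056).
Then the next iterate is (p, q, r)₁ = (3.5556, 18.0556, -1.3056).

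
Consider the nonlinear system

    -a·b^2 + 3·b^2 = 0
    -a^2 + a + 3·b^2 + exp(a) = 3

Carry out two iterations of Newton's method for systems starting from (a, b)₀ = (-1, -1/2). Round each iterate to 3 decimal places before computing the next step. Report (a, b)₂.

(1.070, -0.213)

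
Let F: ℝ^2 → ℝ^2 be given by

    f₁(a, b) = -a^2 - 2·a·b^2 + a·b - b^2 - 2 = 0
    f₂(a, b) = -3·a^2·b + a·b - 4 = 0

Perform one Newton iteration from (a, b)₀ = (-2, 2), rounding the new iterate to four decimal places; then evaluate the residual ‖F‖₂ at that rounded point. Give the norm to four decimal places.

At (-2, 2): F = (2.0000, -32.0000).
Jacobian J = [[-2·a - 2·b^2 + b, -4·a·b + a - 2·b], [-6·a·b + b, -3·a^2 + a]].
At the point, J = [[-2.0000, 10.0000], [26.0000, -14.0000]] (det J = -232.0000).
Solving J·Δ = −F gives Δ = (1.2586, 0.0517).
Then the next iterate is (a, b)₁ = (-0.7414, 2.0517).
Re-evaluating at (-0.7414, 2.0517): F = (-2.038471, -8.904429), so ‖F‖₂ = 9.1348.

9.1348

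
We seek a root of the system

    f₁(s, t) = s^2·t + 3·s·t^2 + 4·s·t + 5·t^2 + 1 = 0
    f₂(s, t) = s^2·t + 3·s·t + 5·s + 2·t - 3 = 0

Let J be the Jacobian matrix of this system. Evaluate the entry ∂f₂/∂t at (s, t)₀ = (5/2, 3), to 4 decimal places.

15.7500

∂f₂/∂t = s^2 + 3·s + 2.
At (5/2, 3) this is 15.7500.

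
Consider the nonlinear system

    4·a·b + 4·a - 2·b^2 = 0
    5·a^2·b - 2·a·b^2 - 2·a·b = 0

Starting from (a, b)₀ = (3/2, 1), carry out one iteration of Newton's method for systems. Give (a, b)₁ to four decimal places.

At (3/2, 1): F = (10.0000, 5.2500).
Jacobian J = [[4·b + 4, 4·a - 4·b], [10·a·b - 2·b^2 - 2·b, 5·a^2 - 4·a·b - 2·a]].
At the point, J = [[8.0000, 2.0000], [11.0000, 2.2500]] (det J = -4.0000).
Solving J·Δ = −F gives Δ = (3.0000, -17.0000).
Then the next iterate is (a, b)₁ = (4.5000, -16.0000).

(4.5000, -16.0000)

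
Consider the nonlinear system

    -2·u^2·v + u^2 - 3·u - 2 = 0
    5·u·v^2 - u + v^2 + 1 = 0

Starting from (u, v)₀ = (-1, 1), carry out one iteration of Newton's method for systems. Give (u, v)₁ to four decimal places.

At (-1, 1): F = (0.0000, -2.0000).
Jacobian J = [[-4·u·v + 2·u - 3, -2·u^2], [5·v^2 - 1, 10·u·v + 2·v]].
At the point, J = [[-1.0000, -2.0000], [4.0000, -8.0000]] (det J = 16.0000).
Solving J·Δ = −F gives Δ = (0.2500, -0.1250).
Then the next iterate is (u, v)₁ = (-0.7500, 0.8750).

(-0.7500, 0.8750)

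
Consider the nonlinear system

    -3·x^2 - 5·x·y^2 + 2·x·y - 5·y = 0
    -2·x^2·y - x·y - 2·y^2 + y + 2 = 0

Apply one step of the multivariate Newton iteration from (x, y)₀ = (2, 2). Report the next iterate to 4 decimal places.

At (2, 2): F = (-54.0000, -24.0000).
Jacobian J = [[-6·x - 5·y^2 + 2·y, -10·x·y + 2·x - 5], [-4·x·y - y, -2·x^2 - x - 4·y + 1]].
At the point, J = [[-28.0000, -41.0000], [-18.0000, -17.0000]] (det J = -262.0000).
Solving J·Δ = −F gives Δ = (-0.2519, -1.1450).
Then the next iterate is (x, y)₁ = (1.7481, 0.8550).

(1.7481, 0.8550)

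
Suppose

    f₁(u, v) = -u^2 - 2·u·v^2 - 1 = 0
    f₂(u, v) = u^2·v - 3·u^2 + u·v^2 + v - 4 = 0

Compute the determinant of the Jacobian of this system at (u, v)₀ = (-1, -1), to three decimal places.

36.000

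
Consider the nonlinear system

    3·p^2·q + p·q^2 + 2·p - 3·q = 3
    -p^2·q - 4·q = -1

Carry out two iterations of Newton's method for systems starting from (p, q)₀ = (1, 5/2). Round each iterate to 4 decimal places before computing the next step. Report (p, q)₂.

At (1, 5/2): F = (5.2500, -11.5000).
Jacobian J = [[6·p·q + q^2 + 2, 3·p^2 + 2·p·q - 3], [-2·p·q, -p^2 - 4]].
At the point, J = [[23.2500, 5.0000], [-5.0000, -5.0000]] (det J = -91.2500).
Solving J·Δ = −F gives Δ = (0.3425, -2.6425).
Then the next iterate is (p, q)₁ = (1.3425, -0.1425).
Round to (1.3425, -0.1425) and repeat: F = (-0.630725, 1.826829), J = [[0.872469, 2.024306], [0.382612, -5.802306]].
Δ = (-0.0066, 0.3144), so (p, q)₂ = (1.3359, 0.1719).

(1.3359, 0.1719)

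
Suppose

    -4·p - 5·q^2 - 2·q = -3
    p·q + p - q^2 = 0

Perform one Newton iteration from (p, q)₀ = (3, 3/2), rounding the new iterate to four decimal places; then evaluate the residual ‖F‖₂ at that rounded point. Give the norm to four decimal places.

3.9631

At (3, 3/2): F = (-23.2500, 5.2500).
Jacobian J = [[-4, -10·q - 2], [q + 1, p - 2·q]].
At the point, J = [[-4.0000, -17.0000], [2.5000, 0.0000]] (det J = 42.5000).
Solving J·Δ = −F gives Δ = (-2.1000, -0.8735).
Then the next iterate is (p, q)₁ = (0.9000, 0.6265).
Re-evaluating at (0.9000, 0.6265): F = (-3.815511, 1.071348), so ‖F‖₂ = 3.9631.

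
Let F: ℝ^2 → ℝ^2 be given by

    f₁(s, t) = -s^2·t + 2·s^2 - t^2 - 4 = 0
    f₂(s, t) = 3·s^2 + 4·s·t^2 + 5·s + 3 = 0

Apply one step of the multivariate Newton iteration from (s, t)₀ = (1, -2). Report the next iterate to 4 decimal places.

At (1, -2): F = (-4.0000, 27.0000).
Jacobian J = [[-2·s·t + 4·s, -s^2 - 2·t], [6·s + 4·t^2 + 5, 8·s·t]].
At the point, J = [[8.0000, 3.0000], [27.0000, -16.0000]] (det J = -209.0000).
Solving J·Δ = −F gives Δ = (-0.0813, 1.5502).
Then the next iterate is (s, t)₁ = (0.9187, -0.4498).

(0.9187, -0.4498)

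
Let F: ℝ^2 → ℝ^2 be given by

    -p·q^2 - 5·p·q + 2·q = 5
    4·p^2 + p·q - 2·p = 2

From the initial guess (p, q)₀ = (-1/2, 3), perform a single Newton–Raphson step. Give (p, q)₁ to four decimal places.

At (-1/2, 3): F = (13.0000, -1.5000).
Jacobian J = [[-q^2 - 5·q, -2·p·q - 5·p + 2], [8·p + q - 2, p]].
At the point, J = [[-24.0000, 7.5000], [-3.0000, -0.5000]] (det J = 34.5000).
Solving J·Δ = −F gives Δ = (-0.1377, -2.1739).
Then the next iterate is (p, q)₁ = (-0.6377, 0.8261).

(-0.6377, 0.8261)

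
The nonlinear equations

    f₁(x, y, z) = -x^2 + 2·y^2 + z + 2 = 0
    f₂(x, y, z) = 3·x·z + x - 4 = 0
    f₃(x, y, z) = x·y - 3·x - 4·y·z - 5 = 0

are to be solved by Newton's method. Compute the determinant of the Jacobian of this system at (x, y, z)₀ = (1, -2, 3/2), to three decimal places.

414.500

J = [[-2·x, 4·y, 1], [3·z + 1, 0, 3·x], [y - 3, x - 4·z, -4·y]].
At the point, J = [[-2.000, -8.000, 1.000], [5.500, 0.000, 3.000], [-5.000, -5.000, 8.000]].
det J = 414.500.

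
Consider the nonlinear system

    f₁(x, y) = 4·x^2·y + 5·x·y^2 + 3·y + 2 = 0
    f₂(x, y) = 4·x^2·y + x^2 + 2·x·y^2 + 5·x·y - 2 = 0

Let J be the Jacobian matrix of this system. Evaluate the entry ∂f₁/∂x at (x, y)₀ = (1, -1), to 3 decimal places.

∂f₁/∂x = 8·x·y + 5·y^2.
At (1, -1) this is -3.000.

-3.000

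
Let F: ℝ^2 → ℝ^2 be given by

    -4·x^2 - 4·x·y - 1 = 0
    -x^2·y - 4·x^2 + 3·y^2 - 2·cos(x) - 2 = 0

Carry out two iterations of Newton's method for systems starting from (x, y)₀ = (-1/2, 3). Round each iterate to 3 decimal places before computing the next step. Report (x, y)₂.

At (-1/2, 3): F = (4.000, 21.49483).
Jacobian J = [[-8·x - 4·y, -4·x], [-2·x·y - 8·x + 2·sin(x), -x^2 + 6·y]].
At the point, J = [[-8.000, 2.000], [6.04115, 17.750]] (det J = -154.08230).
Solving J·Δ = −F gives Δ = (0.182, -1.273).
Then the next iterate is (x, y)₁ = (-0.318, 1.727).
Round to (-0.318, 1.727) and repeat: F = (0.79225, 4.46872), J = [[-4.364, 1.272], [3.01704, 10.26088]].
Δ = (0.050, -0.450), so (x, y)₂ = (-0.268, 1.277).

(-0.268, 1.277)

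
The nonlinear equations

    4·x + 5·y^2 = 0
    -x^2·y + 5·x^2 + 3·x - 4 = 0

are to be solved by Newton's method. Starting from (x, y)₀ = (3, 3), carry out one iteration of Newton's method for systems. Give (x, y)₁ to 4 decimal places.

(0.5247, 1.4300)

At (3, 3): F = (57.0000, 23.0000).
Jacobian J = [[4, 10·y], [-2·x·y + 10·x + 3, -x^2]].
At the point, J = [[4.0000, 30.0000], [15.0000, -9.0000]] (det J = -486.0000).
Solving J·Δ = −F gives Δ = (-2.4753, -1.5700).
Then the next iterate is (x, y)₁ = (0.5247, 1.4300).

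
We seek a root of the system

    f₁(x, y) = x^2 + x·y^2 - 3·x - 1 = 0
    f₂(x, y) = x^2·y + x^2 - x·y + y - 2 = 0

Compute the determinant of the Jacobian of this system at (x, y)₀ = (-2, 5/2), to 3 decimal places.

J = [[2·x + y^2 - 3, 2·x·y], [2·x·y + 2·x - y, x^2 - x + 1]].
At the point, J = [[-0.750, -10.000], [-16.500, 7.000]].
det J = -170.250.

-170.250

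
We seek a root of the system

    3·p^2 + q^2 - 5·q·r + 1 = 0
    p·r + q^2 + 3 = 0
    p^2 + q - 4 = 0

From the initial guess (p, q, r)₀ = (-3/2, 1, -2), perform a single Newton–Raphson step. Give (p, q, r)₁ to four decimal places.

(-1.4573, 1.8780, 3.7805)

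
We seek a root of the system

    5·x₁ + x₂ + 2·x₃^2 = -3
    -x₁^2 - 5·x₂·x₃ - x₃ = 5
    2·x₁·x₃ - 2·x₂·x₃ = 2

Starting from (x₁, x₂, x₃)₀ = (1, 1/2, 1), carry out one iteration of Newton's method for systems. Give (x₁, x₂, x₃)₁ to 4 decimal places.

(-5.3333, -3.2222, 7.2222)

At (1, 1/2, 1): F = (10.5000, -9.5000, -1.0000).
Jacobian J = [[5, 1, 4·x₃], [-2·x₁, -5·x₃, -5·x₂ - 1], [2·x₃, -2·x₃, 2·x₁ - 2·x₂]].
At the point, J = [[5.0000, 1.0000, 4.0000], [-2.0000, -5.0000, -3.5000], [2.0000, -2.0000, 1.0000]] (det J = -9.0000).
Solving J·Δ = −F gives Δ = (-6.3333, -3.7222, 6.2222).
Then the next iterate is (x₁, x₂, x₃)₁ = (-5.3333, -3.2222, 7.2222).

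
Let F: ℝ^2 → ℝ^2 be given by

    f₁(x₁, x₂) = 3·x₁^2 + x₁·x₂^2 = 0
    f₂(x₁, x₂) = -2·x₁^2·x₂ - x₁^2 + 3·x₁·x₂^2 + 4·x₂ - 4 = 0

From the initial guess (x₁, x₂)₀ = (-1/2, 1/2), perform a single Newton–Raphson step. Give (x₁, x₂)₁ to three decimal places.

At (-1/2, 1/2): F = (0.625, -2.875).
Jacobian J = [[6·x₁ + x₂^2, 2·x₁·x₂], [-4·x₁·x₂ - 2·x₁ + 3·x₂^2, -2·x₁^2 + 6·x₁·x₂ + 4]].
At the point, J = [[-2.750, -0.500], [2.750, 2.000]] (det J = -4.125).
Solving J·Δ = −F gives Δ = (-0.045, 1.500).
Then the next iterate is (x₁, x₂)₁ = (-0.545, 2.000).

(-0.545, 2.000)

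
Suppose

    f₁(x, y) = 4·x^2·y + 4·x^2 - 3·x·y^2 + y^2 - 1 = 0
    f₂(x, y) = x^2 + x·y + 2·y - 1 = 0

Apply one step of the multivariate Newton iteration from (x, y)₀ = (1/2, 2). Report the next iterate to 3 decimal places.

(-0.917, 2.000)

At (1/2, 2): F = (0.000, 4.250).
Jacobian J = [[8·x·y + 8·x - 3·y^2, 4·x^2 - 6·x·y + 2·y], [2·x + y, x + 2]].
At the point, J = [[0.000, -1.000], [3.000, 2.500]] (det J = 3.000).
Solving J·Δ = −F gives Δ = (-1.417, 0.000).
Then the next iterate is (x, y)₁ = (-0.917, 2.000).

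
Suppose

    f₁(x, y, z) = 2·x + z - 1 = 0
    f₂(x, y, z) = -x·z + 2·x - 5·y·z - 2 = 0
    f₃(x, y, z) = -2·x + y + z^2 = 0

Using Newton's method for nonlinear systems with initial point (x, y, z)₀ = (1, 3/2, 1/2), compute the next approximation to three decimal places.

(0.515, 1.309, -0.029)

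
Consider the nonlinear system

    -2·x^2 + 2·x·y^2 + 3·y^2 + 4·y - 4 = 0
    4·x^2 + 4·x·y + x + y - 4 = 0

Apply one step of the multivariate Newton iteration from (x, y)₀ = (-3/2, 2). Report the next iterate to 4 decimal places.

At (-3/2, 2): F = (-0.5000, -6.5000).
Jacobian J = [[-4·x + 2·y^2, 4·x·y + 6·y + 4], [8·x + 4·y + 1, 4·x + 1]].
At the point, J = [[14.0000, 4.0000], [-3.0000, -5.0000]] (det J = -58.0000).
Solving J·Δ = −F gives Δ = (0.4914, -1.5948).
Then the next iterate is (x, y)₁ = (-1.0086, 0.4052).

(-1.0086, 0.4052)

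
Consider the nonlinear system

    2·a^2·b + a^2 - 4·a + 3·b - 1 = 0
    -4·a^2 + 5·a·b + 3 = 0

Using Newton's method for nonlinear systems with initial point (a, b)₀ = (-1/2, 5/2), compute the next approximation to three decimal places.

(-0.809, -1.240)

At (-1/2, 5/2): F = (10.000, -4.250).
Jacobian J = [[4·a·b + 2·a - 4, 2·a^2 + 3], [-8·a + 5·b, 5·a]].
At the point, J = [[-10.000, 3.500], [16.500, -2.500]] (det J = -32.750).
Solving J·Δ = −F gives Δ = (-0.309, -3.740).
Then the next iterate is (a, b)₁ = (-0.809, -1.240).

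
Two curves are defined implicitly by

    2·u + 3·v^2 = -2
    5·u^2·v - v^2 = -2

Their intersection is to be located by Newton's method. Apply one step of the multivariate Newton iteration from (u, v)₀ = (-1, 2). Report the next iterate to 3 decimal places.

At (-1, 2): F = (12.000, 8.000).
Jacobian J = [[2, 6·v], [10·u·v, 5·u^2 - 2·v]].
At the point, J = [[2.000, 12.000], [-20.000, 1.000]] (det J = 242.000).
Solving J·Δ = −F gives Δ = (0.347, -1.058).
Then the next iterate is (u, v)₁ = (-0.653, 0.942).

(-0.653, 0.942)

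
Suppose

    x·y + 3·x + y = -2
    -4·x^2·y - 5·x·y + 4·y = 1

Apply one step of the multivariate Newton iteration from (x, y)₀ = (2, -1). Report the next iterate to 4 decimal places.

(0.3832, -1.5888)

At (2, -1): F = (5.0000, 21.0000).
Jacobian J = [[y + 3, x + 1], [-8·x·y - 5·y, -4·x^2 - 5·x + 4]].
At the point, J = [[2.0000, 3.0000], [21.0000, -22.0000]] (det J = -107.0000).
Solving J·Δ = −F gives Δ = (-1.6168, -0.5888).
Then the next iterate is (x, y)₁ = (0.3832, -1.5888).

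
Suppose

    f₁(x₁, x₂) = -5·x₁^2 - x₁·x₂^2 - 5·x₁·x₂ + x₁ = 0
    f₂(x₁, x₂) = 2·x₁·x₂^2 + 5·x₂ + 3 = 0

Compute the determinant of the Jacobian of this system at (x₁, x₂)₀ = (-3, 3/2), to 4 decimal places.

J = [[-10·x₁ - x₂^2 - 5·x₂ + 1, -2·x₁·x₂ - 5·x₁], [2·x₂^2, 4·x₁·x₂ + 5]].
At the point, J = [[21.2500, 24.0000], [4.5000, -13.0000]].
det J = -384.2500.

-384.2500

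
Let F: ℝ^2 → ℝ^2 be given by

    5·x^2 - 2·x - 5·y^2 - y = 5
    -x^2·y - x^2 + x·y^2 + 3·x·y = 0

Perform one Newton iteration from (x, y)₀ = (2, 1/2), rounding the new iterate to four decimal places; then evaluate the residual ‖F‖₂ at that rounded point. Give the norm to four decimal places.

1.0988

At (2, 1/2): F = (9.2500, -2.5000).
Jacobian J = [[10·x - 2, -10·y - 1], [-2·x·y - 2·x + y^2 + 3·y, -x^2 + 2·x·y + 3·x]].
At the point, J = [[18.0000, -6.0000], [-4.2500, 4.0000]] (det J = 46.5000).
Solving J·Δ = −F gives Δ = (-0.4731, 0.1223).
Then the next iterate is (x, y)₁ = (1.5269, 0.6223).
Re-evaluating at (1.5269, 0.6223): F = (1.044732, -0.340396), so ‖F‖₂ = 1.0988.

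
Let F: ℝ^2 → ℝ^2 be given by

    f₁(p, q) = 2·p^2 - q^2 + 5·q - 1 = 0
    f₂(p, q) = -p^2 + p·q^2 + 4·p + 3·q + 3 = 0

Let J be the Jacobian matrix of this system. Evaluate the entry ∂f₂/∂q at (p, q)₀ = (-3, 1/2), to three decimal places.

0.000

∂f₂/∂q = 2·p·q + 3.
At (-3, 1/2) this is 0.000.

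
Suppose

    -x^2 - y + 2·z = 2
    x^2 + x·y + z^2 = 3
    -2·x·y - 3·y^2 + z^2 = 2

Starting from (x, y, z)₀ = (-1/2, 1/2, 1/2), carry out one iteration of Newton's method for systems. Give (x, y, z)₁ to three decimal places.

(-2.375, 1.625, 2.875)

At (-1/2, 1/2, 1/2): F = (-1.750, -2.750, -2.000).
Jacobian J = [[-2·x, -1, 2], [2·x + y, x, 2·z], [-2·y, -2·x - 6·y, 2·z]].
At the point, J = [[1.000, -1.000, 2.000], [-0.500, -0.500, 1.000], [-1.000, -2.000, 1.000]] (det J = 3.000).
Solving J·Δ = −F gives Δ = (-1.875, 1.125, 2.375).
Then the next iterate is (x, y, z)₁ = (-2.375, 1.625, 2.875).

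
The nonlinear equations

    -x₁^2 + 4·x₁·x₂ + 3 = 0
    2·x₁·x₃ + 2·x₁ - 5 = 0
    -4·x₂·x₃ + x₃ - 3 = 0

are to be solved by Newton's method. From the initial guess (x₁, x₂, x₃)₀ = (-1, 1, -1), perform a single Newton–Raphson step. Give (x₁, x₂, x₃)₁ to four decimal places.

(-1.9167, -0.8750, -3.5000)

At (-1, 1, -1): F = (-2.0000, -5.0000, 0.0000).
Jacobian J = [[-2·x₁ + 4·x₂, 4·x₁, 0], [2·x₃ + 2, 0, 2·x₁], [0, -4·x₃, -4·x₂ + 1]].
At the point, J = [[6.0000, -4.0000, 0.0000], [0.0000, 0.0000, -2.0000], [0.0000, 4.0000, -3.0000]] (det J = 48.0000).
Solving J·Δ = −F gives Δ = (-0.9167, -1.8750, -2.5000).
Then the next iterate is (x₁, x₂, x₃)₁ = (-1.9167, -0.8750, -3.5000).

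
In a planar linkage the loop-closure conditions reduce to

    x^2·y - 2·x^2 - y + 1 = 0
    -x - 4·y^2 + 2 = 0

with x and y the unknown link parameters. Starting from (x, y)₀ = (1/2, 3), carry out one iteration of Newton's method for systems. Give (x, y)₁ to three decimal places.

At (1/2, 3): F = (-1.750, -34.500).
Jacobian J = [[2·x·y - 4·x, x^2 - 1], [-1, -8·y]].
At the point, J = [[1.000, -0.750], [-1.000, -24.000]] (det J = -24.750).
Solving J·Δ = −F gives Δ = (0.652, -1.465).
Then the next iterate is (x, y)₁ = (1.152, 1.535).

(1.152, 1.535)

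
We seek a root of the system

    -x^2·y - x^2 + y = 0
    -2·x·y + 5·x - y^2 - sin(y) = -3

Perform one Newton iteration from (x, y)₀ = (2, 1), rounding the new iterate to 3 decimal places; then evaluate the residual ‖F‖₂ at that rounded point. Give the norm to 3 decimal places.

At (2, 1): F = (-7.000, 7.15853).
Jacobian J = [[-2·x·y - 2·x, -x^2 + 1], [-2·y + 5, -2·x - 2·y - cos(y)]].
At the point, J = [[-8.000, -3.000], [3.000, -6.54030]] (det J = 61.32242).
Solving J·Δ = −F gives Δ = (-1.097, 0.591).
Then the next iterate is (x, y)₁ = (0.903, 1.591).
Re-evaluating at (0.903, 1.591): F = (-0.52172, 1.11058), so ‖F‖₂ = 1.227.

1.227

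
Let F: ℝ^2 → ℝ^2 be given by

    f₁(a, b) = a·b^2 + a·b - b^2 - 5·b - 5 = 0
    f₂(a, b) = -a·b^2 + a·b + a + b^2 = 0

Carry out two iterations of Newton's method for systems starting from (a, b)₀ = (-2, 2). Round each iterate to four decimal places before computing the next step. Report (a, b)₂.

(2.9775, 2.2862)

At (-2, 2): F = (-31.0000, 6.0000).
Jacobian J = [[b^2 + b, 2·a·b + a - 2·b - 5], [-b^2 + b + 1, -2·a·b + a + 2·b]].
At the point, J = [[6.0000, -19.0000], [-1.0000, 10.0000]] (det J = 41.0000).
Solving J·Δ = −F gives Δ = (4.7805, -0.1220).
Then the next iterate is (a, b)₁ = (2.7805, 1.8780).
Round to (2.7805, 1.8780) and repeat: F = (-2.888604, 1.722662), J = [[5.404884, 4.468058], [-0.648884, -3.907058]].
Δ = (0.1970, 0.4082), so (a, b)₂ = (2.9775, 2.2862).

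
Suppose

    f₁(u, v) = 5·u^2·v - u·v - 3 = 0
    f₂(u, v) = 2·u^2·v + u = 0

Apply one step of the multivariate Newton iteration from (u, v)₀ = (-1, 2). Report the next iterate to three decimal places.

(-1.000, 0.500)

At (-1, 2): F = (9.000, 3.000).
Jacobian J = [[10·u·v - v, 5·u^2 - u], [4·u·v + 1, 2·u^2]].
At the point, J = [[-22.000, 6.000], [-7.000, 2.000]] (det J = -2.000).
Solving J·Δ = −F gives Δ = (0.000, -1.500).
Then the next iterate is (u, v)₁ = (-1.000, 0.500).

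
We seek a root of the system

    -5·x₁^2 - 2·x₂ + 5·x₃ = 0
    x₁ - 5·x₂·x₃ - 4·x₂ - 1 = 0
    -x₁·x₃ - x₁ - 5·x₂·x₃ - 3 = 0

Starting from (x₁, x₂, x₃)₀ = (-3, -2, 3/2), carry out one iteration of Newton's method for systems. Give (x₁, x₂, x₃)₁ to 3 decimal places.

(-1.714, -0.646, 1.028)

At (-3, -2, 3/2): F = (-33.500, 19.000, 19.500).
Jacobian J = [[-10·x₁, -2, 5], [1, -5·x₃ - 4, -5·x₂], [-x₃ - 1, -5·x₃, -x₁ - 5·x₂]].
At the point, J = [[30.000, -2.000, 5.000], [1.000, -11.500, 10.000], [-2.500, -7.500, 13.000]] (det J = -2340.250).
Solving J·Δ = −F gives Δ = (1.286, 1.354, -0.472).
Then the next iterate is (x₁, x₂, x₃)₁ = (-1.714, -0.646, 1.028).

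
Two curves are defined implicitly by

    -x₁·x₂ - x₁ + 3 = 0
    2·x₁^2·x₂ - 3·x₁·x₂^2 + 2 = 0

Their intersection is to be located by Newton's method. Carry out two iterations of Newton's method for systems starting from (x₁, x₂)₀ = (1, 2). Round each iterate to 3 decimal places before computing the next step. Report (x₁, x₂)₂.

(1.319, 1.272)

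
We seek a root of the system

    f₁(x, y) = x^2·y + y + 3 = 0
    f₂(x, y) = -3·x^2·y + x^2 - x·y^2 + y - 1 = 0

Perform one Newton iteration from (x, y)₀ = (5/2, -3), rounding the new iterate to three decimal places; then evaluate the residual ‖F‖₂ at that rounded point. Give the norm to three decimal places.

At (5/2, -3): F = (-18.750, 36.000).
Jacobian J = [[2·x·y, x^2 + 1], [-6·x·y + 2·x - y^2, -3·x^2 - 2·x·y + 1]].
At the point, J = [[-15.000, 7.250], [41.000, -2.750]] (det J = -256.000).
Solving J·Δ = −F gives Δ = (-0.818, 0.894).
Then the next iterate is (x, y)₁ = (1.682, -2.106).
Re-evaluating at (1.682, -2.106): F = (-5.06414, 10.13746), so ‖F‖₂ = 11.332.

11.332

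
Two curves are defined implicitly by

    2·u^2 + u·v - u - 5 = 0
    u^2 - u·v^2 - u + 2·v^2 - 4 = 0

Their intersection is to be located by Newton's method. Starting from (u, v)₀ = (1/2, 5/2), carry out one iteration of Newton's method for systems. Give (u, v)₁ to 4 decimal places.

(1.5447, 2.6872)

At (1/2, 5/2): F = (-3.7500, 5.1250).
Jacobian J = [[4·u + v - 1, u], [2·u - v^2 - 1, -2·u·v + 4·v]].
At the point, J = [[3.5000, 0.5000], [-6.2500, 7.5000]] (det J = 29.3750).
Solving J·Δ = −F gives Δ = (1.0447, 0.1872).
Then the next iterate is (u, v)₁ = (1.5447, 2.6872).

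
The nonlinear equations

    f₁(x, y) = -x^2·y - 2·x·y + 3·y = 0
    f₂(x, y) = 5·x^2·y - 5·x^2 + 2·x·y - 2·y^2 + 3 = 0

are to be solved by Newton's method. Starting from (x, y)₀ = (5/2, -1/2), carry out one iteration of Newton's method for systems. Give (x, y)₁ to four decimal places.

(1.2541, -0.5286)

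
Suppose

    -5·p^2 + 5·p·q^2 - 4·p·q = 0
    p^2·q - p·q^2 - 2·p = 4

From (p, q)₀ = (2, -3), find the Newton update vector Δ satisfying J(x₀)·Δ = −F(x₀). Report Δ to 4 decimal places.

(-1.1111, 0.7778)

At (2, -3): F = (94.0000, -38.0000).
Jacobian J = [[-10·p + 5·q^2 - 4·q, 10·p·q - 4·p], [2·p·q - q^2 - 2, p^2 - 2·p·q]].
At the point, J = [[37.0000, -68.0000], [-23.0000, 16.0000]] (det J = -972.0000).
Solving J·Δ = −F gives Δ = (-1.1111, 0.7778).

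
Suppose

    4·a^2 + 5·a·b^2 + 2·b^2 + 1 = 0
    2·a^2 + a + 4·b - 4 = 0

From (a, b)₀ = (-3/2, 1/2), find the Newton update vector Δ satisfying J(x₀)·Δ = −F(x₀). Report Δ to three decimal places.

At (-3/2, 1/2): F = (8.625, 1.000).
Jacobian J = [[8·a + 5·b^2, 10·a·b + 4·b], [4·a + 1, 4]].
At the point, J = [[-10.750, -5.500], [-5.000, 4.000]] (det J = -70.500).
Solving J·Δ = −F gives Δ = (0.567, 0.459).

(0.567, 0.459)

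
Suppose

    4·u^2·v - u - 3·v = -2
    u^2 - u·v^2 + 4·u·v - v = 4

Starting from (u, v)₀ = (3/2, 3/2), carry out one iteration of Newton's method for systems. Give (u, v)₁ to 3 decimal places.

At (3/2, 3/2): F = (9.500, 2.375).
Jacobian J = [[8·u·v - 1, 4·u^2 - 3], [2·u - v^2 + 4·v, -2·u·v + 4·u - 1]].
At the point, J = [[17.000, 6.000], [6.750, 0.500]] (det J = -32.000).
Solving J·Δ = −F gives Δ = (-0.297, -0.742).
Then the next iterate is (u, v)₁ = (1.203, 0.758).

(1.203, 0.758)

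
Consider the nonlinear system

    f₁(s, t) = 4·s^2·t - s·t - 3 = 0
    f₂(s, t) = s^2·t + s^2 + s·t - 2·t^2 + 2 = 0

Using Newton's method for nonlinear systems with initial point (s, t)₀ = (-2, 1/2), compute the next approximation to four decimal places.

At (-2, 1/2): F = (6.0000, 6.5000).
Jacobian J = [[8·s·t - t, 4·s^2 - s], [2·s·t + 2·s + t, s^2 + s - 4·t]].
At the point, J = [[-8.5000, 18.0000], [-5.5000, 0.0000]] (det J = 99.0000).
Solving J·Δ = −F gives Δ = (1.1818, 0.2247).
Then the next iterate is (s, t)₁ = (-0.8182, 0.7247).

(-0.8182, 0.7247)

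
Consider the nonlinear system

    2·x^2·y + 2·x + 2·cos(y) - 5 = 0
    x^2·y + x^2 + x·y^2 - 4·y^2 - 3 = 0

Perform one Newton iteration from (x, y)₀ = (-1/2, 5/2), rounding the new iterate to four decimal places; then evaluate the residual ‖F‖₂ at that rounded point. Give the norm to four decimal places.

1.7728

At (-1/2, 5/2): F = (-6.352287, -30.2500).
Jacobian J = [[4·x·y + 2, 2·x^2 - 2·sin(y)], [2·x·y + 2·x + y^2, x^2 + 2·x·y - 8·y]].
At the point, J = [[-3.0000, -0.696944], [2.7500, -22.2500]] (det J = 68.666597).
Solving J·Δ = −F gives Δ = (-1.7513, -1.5760).
Then the next iterate is (x, y)₁ = (-2.2513, 0.9240).
Re-evaluating at (-2.2513, 0.9240): F = (1.068980, 1.414299), so ‖F‖₂ = 1.7728.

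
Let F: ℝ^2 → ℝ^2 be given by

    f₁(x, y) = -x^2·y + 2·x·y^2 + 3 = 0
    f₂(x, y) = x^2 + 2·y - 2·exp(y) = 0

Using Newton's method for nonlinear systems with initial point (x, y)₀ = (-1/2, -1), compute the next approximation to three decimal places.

At (-1/2, -1): F = (2.250, -2.48576).
Jacobian J = [[-2·x·y + 2·y^2, -x^2 + 4·x·y], [2·x, -2·exp(y) + 2]].
At the point, J = [[1.000, 1.750], [-1.000, 1.26424]] (det J = 3.01424).
Solving J·Δ = −F gives Δ = (-2.387, 0.078).
Then the next iterate is (x, y)₁ = (-2.887, -0.922).

(-2.887, -0.922)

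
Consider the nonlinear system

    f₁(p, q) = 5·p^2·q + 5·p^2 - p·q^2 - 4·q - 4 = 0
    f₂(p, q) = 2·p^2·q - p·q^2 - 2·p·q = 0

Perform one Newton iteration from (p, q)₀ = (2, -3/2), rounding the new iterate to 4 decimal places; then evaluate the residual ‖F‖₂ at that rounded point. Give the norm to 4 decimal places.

At (2, -3/2): F = (-12.5000, -10.5000).
Jacobian J = [[10·p·q + 10·p - q^2, 5·p^2 - 2·p·q - 4], [4·p·q - q^2 - 2·q, 2·p^2 - 2·p·q - 2·p]].
At the point, J = [[-12.2500, 22.0000], [-11.2500, 10.0000]] (det J = 125.0000).
Solving J·Δ = −F gives Δ = (-0.8480, 0.0960).
Then the next iterate is (p, q)₁ = (1.1520, -1.4040).
Re-evaluating at (1.1520, -1.4040): F = (-3.335591, -2.762533), so ‖F‖₂ = 4.3310.

4.3310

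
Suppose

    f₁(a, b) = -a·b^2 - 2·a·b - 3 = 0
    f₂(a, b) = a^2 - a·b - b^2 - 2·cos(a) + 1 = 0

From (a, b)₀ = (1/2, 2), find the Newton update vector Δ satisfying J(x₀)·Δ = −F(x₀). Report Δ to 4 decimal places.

At (1/2, 2): F = (-7.0000, -5.505165).
Jacobian J = [[-b^2 - 2·b, -2·a·b - 2·a], [2·a - b + 2·sin(a), -a - 2·b]].
At the point, J = [[-8.0000, -3.0000], [-0.041149, -4.5000]] (det J = 35.876553).
Solving J·Δ = −F gives Δ = (-0.4177, -1.2196).

(-0.4177, -1.2196)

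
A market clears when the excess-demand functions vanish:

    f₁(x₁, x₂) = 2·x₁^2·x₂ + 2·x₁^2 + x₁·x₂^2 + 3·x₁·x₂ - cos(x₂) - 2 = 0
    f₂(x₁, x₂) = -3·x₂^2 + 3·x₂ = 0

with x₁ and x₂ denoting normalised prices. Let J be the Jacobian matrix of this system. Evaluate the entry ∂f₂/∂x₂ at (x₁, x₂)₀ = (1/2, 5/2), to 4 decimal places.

-12.0000

∂f₂/∂x₂ = -6·x₂ + 3.
At (1/2, 5/2) this is -12.0000.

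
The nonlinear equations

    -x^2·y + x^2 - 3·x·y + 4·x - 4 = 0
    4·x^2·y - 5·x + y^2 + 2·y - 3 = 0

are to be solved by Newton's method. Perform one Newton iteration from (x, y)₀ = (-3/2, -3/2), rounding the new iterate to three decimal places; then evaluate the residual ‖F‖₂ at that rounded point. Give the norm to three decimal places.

475.314

At (-3/2, -3/2): F = (-11.125, -9.750).
Jacobian J = [[-2·x·y + 2·x - 3·y + 4, -x^2 - 3·x], [8·x·y - 5, 4·x^2 + 2·y + 2]].
At the point, J = [[1.000, 2.250], [13.000, 8.000]] (det J = -21.250).
Solving J·Δ = −F gives Δ = (-3.156, 6.347).
Then the next iterate is (x, y)₁ = (-4.656, 4.847).
Re-evaluating at (-4.656, 4.847): F = (-38.31766, 473.76699), so ‖F‖₂ = 475.314.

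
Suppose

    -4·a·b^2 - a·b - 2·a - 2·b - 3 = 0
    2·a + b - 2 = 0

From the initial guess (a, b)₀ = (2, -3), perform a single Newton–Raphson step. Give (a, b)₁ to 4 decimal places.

(1.8130, -1.6260)

At (2, -3): F = (-67.0000, -1.0000).
Jacobian J = [[-4·b^2 - b - 2, -8·a·b - a - 2], [2, 1]].
At the point, J = [[-35.0000, 44.0000], [2.0000, 1.0000]] (det J = -123.0000).
Solving J·Δ = −F gives Δ = (-0.1870, 1.3740).
Then the next iterate is (a, b)₁ = (1.8130, -1.6260).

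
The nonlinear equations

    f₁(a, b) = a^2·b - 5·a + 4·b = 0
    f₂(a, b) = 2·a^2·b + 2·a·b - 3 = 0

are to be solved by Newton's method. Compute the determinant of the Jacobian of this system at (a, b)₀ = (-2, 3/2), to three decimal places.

28.000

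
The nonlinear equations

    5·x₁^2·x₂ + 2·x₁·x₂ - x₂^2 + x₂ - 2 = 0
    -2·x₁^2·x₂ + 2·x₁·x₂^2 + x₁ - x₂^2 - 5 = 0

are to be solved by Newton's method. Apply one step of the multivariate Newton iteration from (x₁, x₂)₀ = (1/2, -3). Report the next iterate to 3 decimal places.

At (1/2, -3): F = (-20.750, -3.000).
Jacobian J = [[10·x₁·x₂ + 2·x₂, 5·x₁^2 + 2·x₁ - 2·x₂ + 1], [-4·x₁·x₂ + 2·x₂^2 + 1, -2·x₁^2 + 4·x₁·x₂ - 2·x₂]].
At the point, J = [[-21.000, 9.250], [25.000, -0.500]] (det J = -220.750).
Solving J·Δ = −F gives Δ = (0.173, 2.635).
Then the next iterate is (x₁, x₂)₁ = (0.673, -0.365).

(0.673, -0.365)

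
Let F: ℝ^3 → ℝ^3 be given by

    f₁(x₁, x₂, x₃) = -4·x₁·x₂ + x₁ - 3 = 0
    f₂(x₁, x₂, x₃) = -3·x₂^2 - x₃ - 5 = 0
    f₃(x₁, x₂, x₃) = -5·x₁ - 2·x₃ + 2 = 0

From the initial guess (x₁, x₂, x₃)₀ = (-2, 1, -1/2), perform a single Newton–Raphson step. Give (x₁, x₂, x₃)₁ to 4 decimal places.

(45.0000, 18.2500, -111.5000)

At (-2, 1, -1/2): F = (3.0000, -7.5000, 13.0000).
Jacobian J = [[-4·x₂ + 1, -4·x₁, 0], [0, -6·x₂, -1], [-5, 0, -2]].
At the point, J = [[-3.0000, 8.0000, 0.0000], [0.0000, -6.0000, -1.0000], [-5.0000, 0.0000, -2.0000]] (det J = 4.0000).
Solving J·Δ = −F gives Δ = (47.0000, 17.2500, -111.0000).
Then the next iterate is (x₁, x₂, x₃)₁ = (45.0000, 18.2500, -111.5000).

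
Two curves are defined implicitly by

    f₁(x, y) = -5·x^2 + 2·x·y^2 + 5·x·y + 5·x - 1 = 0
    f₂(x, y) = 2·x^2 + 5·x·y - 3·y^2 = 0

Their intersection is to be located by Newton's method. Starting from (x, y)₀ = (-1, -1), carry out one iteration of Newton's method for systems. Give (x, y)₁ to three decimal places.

(0.333, 7.000)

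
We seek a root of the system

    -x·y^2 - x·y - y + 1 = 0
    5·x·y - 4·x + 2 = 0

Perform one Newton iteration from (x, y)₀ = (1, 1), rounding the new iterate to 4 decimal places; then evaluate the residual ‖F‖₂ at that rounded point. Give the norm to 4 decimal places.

1.1137

At (1, 1): F = (-2.0000, 3.0000).
Jacobian J = [[-y^2 - y, -2·x·y - x - 1], [5·y - 4, 5·x]].
At the point, J = [[-2.0000, -4.0000], [1.0000, 5.0000]] (det J = -6.0000).
Solving J·Δ = −F gives Δ = (0.3333, -0.6667).
Then the next iterate is (x, y)₁ = (1.3333, 0.3333).
Re-evaluating at (1.3333, 0.3333): F = (0.074196, -1.111256), so ‖F‖₂ = 1.1137.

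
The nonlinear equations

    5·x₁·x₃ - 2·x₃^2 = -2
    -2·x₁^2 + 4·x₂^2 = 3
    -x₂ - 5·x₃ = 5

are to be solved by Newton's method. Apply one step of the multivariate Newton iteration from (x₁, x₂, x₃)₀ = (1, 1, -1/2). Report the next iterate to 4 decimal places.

(-0.8984, 0.1758, -1.0352)

At (1, 1, -1/2): F = (-1.0000, -1.0000, -3.5000).
Jacobian J = [[5·x₃, 0, 5·x₁ - 4·x₃], [-4·x₁, 8·x₂, 0], [0, -1, -5]].
At the point, J = [[-2.5000, 0.0000, 7.0000], [-4.0000, 8.0000, 0.0000], [0.0000, -1.0000, -5.0000]] (det J = 128.0000).
Solving J·Δ = −F gives Δ = (-1.8984, -0.8242, -0.5352).
Then the next iterate is (x₁, x₂, x₃)₁ = (-0.8984, 0.1758, -1.0352).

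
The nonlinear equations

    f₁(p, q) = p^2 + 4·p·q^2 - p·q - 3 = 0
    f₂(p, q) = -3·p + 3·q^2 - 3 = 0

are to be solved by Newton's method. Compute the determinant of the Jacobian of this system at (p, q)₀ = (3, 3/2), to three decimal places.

J = [[2·p + 4·q^2 - q, 8·p·q - p], [-3, 6·q]].
At the point, J = [[13.500, 33.000], [-3.000, 9.000]].
det J = 220.500.

220.500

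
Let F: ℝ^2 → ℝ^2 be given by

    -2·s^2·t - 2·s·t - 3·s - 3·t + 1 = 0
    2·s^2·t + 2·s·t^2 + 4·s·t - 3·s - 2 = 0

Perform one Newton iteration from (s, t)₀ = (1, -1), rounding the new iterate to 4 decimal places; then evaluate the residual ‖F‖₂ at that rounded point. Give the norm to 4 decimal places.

At (1, -1): F = (5.0000, -9.0000).
Jacobian J = [[-4·s·t - 2·t - 3, -2·s^2 - 2·s - 3], [4·s·t + 2·t^2 + 4·t - 3, 2·s^2 + 4·s·t + 4·s]].
At the point, J = [[3.0000, -7.0000], [-9.0000, 2.0000]] (det J = -57.0000).
Solving J·Δ = −F gives Δ = (-0.9298, 0.3158).
Then the next iterate is (s, t)₁ = (0.0702, -0.6842).
Re-evaluating at (0.0702, -0.6842): F = (2.944805, -2.343741), so ‖F‖₂ = 3.7636.

3.7636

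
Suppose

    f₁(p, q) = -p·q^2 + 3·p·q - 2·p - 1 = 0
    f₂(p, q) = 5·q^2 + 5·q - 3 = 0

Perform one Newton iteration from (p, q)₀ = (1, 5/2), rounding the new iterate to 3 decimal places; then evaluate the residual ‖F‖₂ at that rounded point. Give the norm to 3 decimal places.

At (1, 5/2): F = (-1.750, 40.750).
Jacobian J = [[-q^2 + 3·q - 2, -2·p·q + 3·p], [0, 10·q + 5]].
At the point, J = [[-0.750, -2.000], [0.000, 30.000]] (det J = -22.500).
Solving J·Δ = −F gives Δ = (1.289, -1.358).
Then the next iterate is (p, q)₁ = (2.289, 1.142).
Re-evaluating at (2.289, 1.142): F = (-0.72112, 9.23082), so ‖F‖₂ = 9.259.

9.259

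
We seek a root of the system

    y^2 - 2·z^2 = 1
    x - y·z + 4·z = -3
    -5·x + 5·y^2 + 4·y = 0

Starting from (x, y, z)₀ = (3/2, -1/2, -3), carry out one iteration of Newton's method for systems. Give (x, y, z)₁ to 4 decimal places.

(-0.3780, 0.6398, -1.3425)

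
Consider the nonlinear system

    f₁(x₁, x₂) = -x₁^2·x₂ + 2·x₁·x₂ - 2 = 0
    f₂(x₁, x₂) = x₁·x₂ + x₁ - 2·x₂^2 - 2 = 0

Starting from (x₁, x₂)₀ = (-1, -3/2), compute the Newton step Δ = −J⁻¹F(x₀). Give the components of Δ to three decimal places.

At (-1, -3/2): F = (2.500, -6.000).
Jacobian J = [[-2·x₁·x₂ + 2·x₂, -x₁^2 + 2·x₁], [x₂ + 1, x₁ - 4·x₂]].
At the point, J = [[-6.000, -3.000], [-0.500, 5.000]] (det J = -31.500).
Solving J·Δ = −F gives Δ = (-0.175, 1.183).

(-0.175, 1.183)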